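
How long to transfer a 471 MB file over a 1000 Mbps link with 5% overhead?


Effective throughput = 1000 * (1 - 5/100) = 950 Mbps
File size in Mb = 471 * 8 = 3768 Mb
Time = 3768 / 950
Time = 3.9663 seconds


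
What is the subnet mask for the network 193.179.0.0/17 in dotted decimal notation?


/17 means 17 network bits, 15 host bits
Binary: 11111111111111111000000000000000
Mask: 255.255.128.0


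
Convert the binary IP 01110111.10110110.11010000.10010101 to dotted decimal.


01110111 = 119
10110110 = 182
11010000 = 208
10010101 = 149
IP: 119.182.208.149


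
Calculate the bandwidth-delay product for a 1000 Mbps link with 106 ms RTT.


BDP = bandwidth * RTT
= 1000 Mbps * 106 ms
= 1000 * 1e6 * 106 / 1000 bits
= 106000000 bits
= 13250000 bytes
= 12939.4531 KB
BDP = 106000000 bits (13250000 bytes)


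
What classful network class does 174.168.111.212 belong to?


First octet: 174
Binary: 10101110
10xxxxxx -> Class B (128-191)
Class B, default mask 255.255.0.0 (/16)


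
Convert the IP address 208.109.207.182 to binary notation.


208 = 11010000
109 = 01101101
207 = 11001111
182 = 10110110
Binary: 11010000.01101101.11001111.10110110


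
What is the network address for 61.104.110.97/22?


IP:   00111101.01101000.01101110.01100001
Mask: 11111111.11111111.11111100.00000000
AND operation:
Net:  00111101.01101000.01101100.00000000
Network: 61.104.108.0/22


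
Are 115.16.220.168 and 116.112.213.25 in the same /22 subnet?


Mask: 255.255.252.0
115.16.220.168 AND mask = 115.16.220.0
116.112.213.25 AND mask = 116.112.212.0
No, different subnets (115.16.220.0 vs 116.112.212.0)


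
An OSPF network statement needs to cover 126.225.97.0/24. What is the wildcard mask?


Subnet mask: 255.255.255.0
Wildcard = 255.255.255.255 - subnet mask
255 - 255 = 0
255 - 255 = 0
255 - 255 = 0
255 - 0 = 255
Wildcard: 0.0.0.255


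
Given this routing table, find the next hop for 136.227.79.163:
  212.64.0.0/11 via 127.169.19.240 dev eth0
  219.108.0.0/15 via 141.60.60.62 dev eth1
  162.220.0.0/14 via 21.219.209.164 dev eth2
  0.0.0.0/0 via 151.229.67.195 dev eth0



Longest prefix match for 136.227.79.163:
  /11 212.64.0.0: no
  /15 219.108.0.0: no
  /14 162.220.0.0: no
  /0 0.0.0.0: MATCH
Selected: next-hop 151.229.67.195 via eth0 (matched /0)


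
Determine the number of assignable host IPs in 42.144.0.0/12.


Host bits = 32 - 12 = 20
Total addresses = 2^20 = 1048576
Usable = total - 2 (network and broadcast)
Usable hosts: 1048574


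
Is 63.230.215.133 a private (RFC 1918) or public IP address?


RFC 1918 private ranges:
  10.0.0.0/8 (10.0.0.0 - 10.255.255.255)
  172.16.0.0/12 (172.16.0.0 - 172.31.255.255)
  192.168.0.0/16 (192.168.0.0 - 192.168.255.255)
Public (not in any RFC 1918 range)


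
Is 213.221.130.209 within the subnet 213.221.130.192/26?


Subnet network: 213.221.130.192
Test IP AND mask: 213.221.130.192
Yes, 213.221.130.209 is in 213.221.130.192/26


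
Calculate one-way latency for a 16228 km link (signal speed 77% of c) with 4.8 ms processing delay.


Speed = 0.77 * 3e5 km/s = 231000 km/s
Propagation delay = 16228 / 231000 = 0.0703 s = 70.2511 ms
Processing delay = 4.8 ms
Total one-way latency = 75.0511 ms


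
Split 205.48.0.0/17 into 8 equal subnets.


New prefix = 17 + 3 = 20
Each subnet has 4096 addresses
  205.48.0.0/20
  205.48.16.0/20
  205.48.32.0/20
  205.48.48.0/20
  205.48.64.0/20
  205.48.80.0/20
  205.48.96.0/20
  205.48.112.0/20
Subnets: 205.48.0.0/20, 205.48.16.0/20, 205.48.32.0/20, 205.48.48.0/20, 205.48.64.0/20, 205.48.80.0/20, 205.48.96.0/20, 205.48.112.0/20


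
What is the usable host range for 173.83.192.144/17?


Network: 173.83.128.0
Broadcast: 173.83.255.255
First usable = network + 1
Last usable = broadcast - 1
Range: 173.83.128.1 to 173.83.255.254


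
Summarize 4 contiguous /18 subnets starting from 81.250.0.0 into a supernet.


Original prefix: /18
Number of subnets: 4 = 2^2
New prefix = 18 - 2 = 16
Supernet: 81.250.0.0/16


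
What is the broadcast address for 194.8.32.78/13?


Network: 194.8.0.0/13
Host bits = 19
Set all host bits to 1:
Broadcast: 194.15.255.255


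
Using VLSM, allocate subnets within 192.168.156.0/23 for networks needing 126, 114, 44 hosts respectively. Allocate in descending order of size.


126 hosts -> /25 (126 usable): 192.168.156.0/25
114 hosts -> /25 (126 usable): 192.168.156.128/25
44 hosts -> /26 (62 usable): 192.168.157.0/26
Allocation: 192.168.156.0/25 (126 hosts, 126 usable); 192.168.156.128/25 (114 hosts, 126 usable); 192.168.157.0/26 (44 hosts, 62 usable)


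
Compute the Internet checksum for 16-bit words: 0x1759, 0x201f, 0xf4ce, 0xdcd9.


Sum all words (with carry folding):
+ 0x1759 = 0x1759
+ 0x201f = 0x3778
+ 0xf4ce = 0x2c47
+ 0xdcd9 = 0x0921
One's complement: ~0x0921
Checksum = 0xf6de


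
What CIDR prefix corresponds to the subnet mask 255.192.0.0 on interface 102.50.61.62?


Binary: 11111111.11000000.00000000.00000000
Count leading 1s
Prefix: /10


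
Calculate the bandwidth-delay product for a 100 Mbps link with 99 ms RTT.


BDP = bandwidth * RTT
= 100 Mbps * 99 ms
= 100 * 1e6 * 99 / 1000 bits
= 9900000 bits
= 1237500 bytes
= 1208.4961 KB
BDP = 9900000 bits (1237500 bytes)


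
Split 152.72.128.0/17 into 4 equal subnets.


New prefix = 17 + 2 = 19
Each subnet has 8192 addresses
  152.72.128.0/19
  152.72.160.0/19
  152.72.192.0/19
  152.72.224.0/19
Subnets: 152.72.128.0/19, 152.72.160.0/19, 152.72.192.0/19, 152.72.224.0/19


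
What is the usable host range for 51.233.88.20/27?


Network: 51.233.88.0
Broadcast: 51.233.88.31
First usable = network + 1
Last usable = broadcast - 1
Range: 51.233.88.1 to 51.233.88.30


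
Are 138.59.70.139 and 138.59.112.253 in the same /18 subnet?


Mask: 255.255.192.0
138.59.70.139 AND mask = 138.59.64.0
138.59.112.253 AND mask = 138.59.64.0
Yes, same subnet (138.59.64.0)


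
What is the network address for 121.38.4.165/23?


IP:   01111001.00100110.00000100.10100101
Mask: 11111111.11111111.11111110.00000000
AND operation:
Net:  01111001.00100110.00000100.00000000
Network: 121.38.4.0/23


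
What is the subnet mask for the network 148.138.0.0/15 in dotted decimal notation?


/15 means 15 network bits, 17 host bits
Binary: 11111111111111100000000000000000
Mask: 255.254.0.0


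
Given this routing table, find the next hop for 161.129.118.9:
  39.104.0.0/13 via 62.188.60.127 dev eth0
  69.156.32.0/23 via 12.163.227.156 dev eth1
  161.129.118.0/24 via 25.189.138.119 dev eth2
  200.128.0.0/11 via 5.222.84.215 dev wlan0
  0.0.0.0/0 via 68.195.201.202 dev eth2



Longest prefix match for 161.129.118.9:
  /13 39.104.0.0: no
  /23 69.156.32.0: no
  /24 161.129.118.0: MATCH
  /11 200.128.0.0: no
  /0 0.0.0.0: MATCH
Selected: next-hop 25.189.138.119 via eth2 (matched /24)


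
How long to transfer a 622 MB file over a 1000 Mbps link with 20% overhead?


Effective throughput = 1000 * (1 - 20/100) = 800 Mbps
File size in Mb = 622 * 8 = 4976 Mb
Time = 4976 / 800
Time = 6.22 seconds


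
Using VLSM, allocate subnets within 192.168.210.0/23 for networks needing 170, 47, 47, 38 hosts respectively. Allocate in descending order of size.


170 hosts -> /24 (254 usable): 192.168.210.0/24
47 hosts -> /26 (62 usable): 192.168.211.0/26
47 hosts -> /26 (62 usable): 192.168.211.64/26
38 hosts -> /26 (62 usable): 192.168.211.128/26
Allocation: 192.168.210.0/24 (170 hosts, 254 usable); 192.168.211.0/26 (47 hosts, 62 usable); 192.168.211.64/26 (47 hosts, 62 usable); 192.168.211.128/26 (38 hosts, 62 usable)


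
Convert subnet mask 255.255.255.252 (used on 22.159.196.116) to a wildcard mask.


Subnet mask: 255.255.255.252
Wildcard = 255.255.255.255 - subnet mask
255 - 255 = 0
255 - 255 = 0
255 - 255 = 0
255 - 252 = 3
Wildcard: 0.0.0.3


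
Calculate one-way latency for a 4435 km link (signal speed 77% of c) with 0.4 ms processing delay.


Speed = 0.77 * 3e5 km/s = 231000 km/s
Propagation delay = 4435 / 231000 = 0.0192 s = 19.1991 ms
Processing delay = 0.4 ms
Total one-way latency = 19.5991 ms


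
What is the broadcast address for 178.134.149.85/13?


Network: 178.128.0.0/13
Host bits = 19
Set all host bits to 1:
Broadcast: 178.135.255.255


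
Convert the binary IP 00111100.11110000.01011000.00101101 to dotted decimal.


00111100 = 60
11110000 = 240
01011000 = 88
00101101 = 45
IP: 60.240.88.45


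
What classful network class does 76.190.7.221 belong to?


First octet: 76
Binary: 01001100
0xxxxxxx -> Class A (1-126)
Class A, default mask 255.0.0.0 (/8)


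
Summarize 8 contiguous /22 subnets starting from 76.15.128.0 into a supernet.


Original prefix: /22
Number of subnets: 8 = 2^3
New prefix = 22 - 3 = 19
Supernet: 76.15.128.0/19


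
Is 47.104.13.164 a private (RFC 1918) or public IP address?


RFC 1918 private ranges:
  10.0.0.0/8 (10.0.0.0 - 10.255.255.255)
  172.16.0.0/12 (172.16.0.0 - 172.31.255.255)
  192.168.0.0/16 (192.168.0.0 - 192.168.255.255)
Public (not in any RFC 1918 range)


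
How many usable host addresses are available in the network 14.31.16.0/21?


Host bits = 32 - 21 = 11
Total addresses = 2^11 = 2048
Usable = total - 2 (network and broadcast)
Usable hosts: 2046


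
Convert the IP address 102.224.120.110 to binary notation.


102 = 01100110
224 = 11100000
120 = 01111000
110 = 01101110
Binary: 01100110.11100000.01111000.01101110


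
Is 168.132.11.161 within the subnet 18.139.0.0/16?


Subnet network: 18.139.0.0
Test IP AND mask: 168.132.0.0
No, 168.132.11.161 is not in 18.139.0.0/16


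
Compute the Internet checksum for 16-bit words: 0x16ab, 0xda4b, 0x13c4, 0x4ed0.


Sum all words (with carry folding):
+ 0x16ab = 0x16ab
+ 0xda4b = 0xf0f6
+ 0x13c4 = 0x04bb
+ 0x4ed0 = 0x538b
One's complement: ~0x538b
Checksum = 0xac74


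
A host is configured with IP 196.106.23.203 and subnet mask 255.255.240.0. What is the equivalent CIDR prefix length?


Binary: 11111111.11111111.11110000.00000000
Count leading 1s
Prefix: /20


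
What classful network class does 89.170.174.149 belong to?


First octet: 89
Binary: 01011001
0xxxxxxx -> Class A (1-126)
Class A, default mask 255.0.0.0 (/8)


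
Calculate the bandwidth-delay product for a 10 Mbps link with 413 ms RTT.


BDP = bandwidth * RTT
= 10 Mbps * 413 ms
= 10 * 1e6 * 413 / 1000 bits
= 4130000 bits
= 516250 bytes
= 504.1504 KB
BDP = 4130000 bits (516250 bytes)


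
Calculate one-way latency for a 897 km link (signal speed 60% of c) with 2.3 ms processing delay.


Speed = 0.6 * 3e5 km/s = 180000 km/s
Propagation delay = 897 / 180000 = 0.005 s = 4.9833 ms
Processing delay = 2.3 ms
Total one-way latency = 7.2833 ms


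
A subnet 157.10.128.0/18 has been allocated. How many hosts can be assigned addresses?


Host bits = 32 - 18 = 14
Total addresses = 2^14 = 16384
Usable = total - 2 (network and broadcast)
Usable hosts: 16382


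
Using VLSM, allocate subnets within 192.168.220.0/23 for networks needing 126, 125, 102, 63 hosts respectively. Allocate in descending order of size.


126 hosts -> /25 (126 usable): 192.168.220.0/25
125 hosts -> /25 (126 usable): 192.168.220.128/25
102 hosts -> /25 (126 usable): 192.168.221.0/25
63 hosts -> /25 (126 usable): 192.168.221.128/25
Allocation: 192.168.220.0/25 (126 hosts, 126 usable); 192.168.220.128/25 (125 hosts, 126 usable); 192.168.221.0/25 (102 hosts, 126 usable); 192.168.221.128/25 (63 hosts, 126 usable)


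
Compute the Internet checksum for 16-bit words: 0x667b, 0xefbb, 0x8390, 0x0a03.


Sum all words (with carry folding):
+ 0x667b = 0x667b
+ 0xefbb = 0x5637
+ 0x8390 = 0xd9c7
+ 0x0a03 = 0xe3ca
One's complement: ~0xe3ca
Checksum = 0x1c35


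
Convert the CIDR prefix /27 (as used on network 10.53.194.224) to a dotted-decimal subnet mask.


/27 means 27 network bits, 5 host bits
Binary: 11111111111111111111111111100000
Mask: 255.255.255.224


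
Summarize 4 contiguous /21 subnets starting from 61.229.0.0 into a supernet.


Original prefix: /21
Number of subnets: 4 = 2^2
New prefix = 21 - 2 = 19
Supernet: 61.229.0.0/19


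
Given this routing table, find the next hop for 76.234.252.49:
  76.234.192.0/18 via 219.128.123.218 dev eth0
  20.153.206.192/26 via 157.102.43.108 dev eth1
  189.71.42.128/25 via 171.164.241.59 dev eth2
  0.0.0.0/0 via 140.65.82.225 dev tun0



Longest prefix match for 76.234.252.49:
  /18 76.234.192.0: MATCH
  /26 20.153.206.192: no
  /25 189.71.42.128: no
  /0 0.0.0.0: MATCH
Selected: next-hop 219.128.123.218 via eth0 (matched /18)


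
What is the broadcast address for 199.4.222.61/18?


Network: 199.4.192.0/18
Host bits = 14
Set all host bits to 1:
Broadcast: 199.4.255.255


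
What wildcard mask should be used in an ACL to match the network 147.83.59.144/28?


Subnet mask: 255.255.255.240
Wildcard = 255.255.255.255 - subnet mask
255 - 255 = 0
255 - 255 = 0
255 - 255 = 0
255 - 240 = 15
Wildcard: 0.0.0.15


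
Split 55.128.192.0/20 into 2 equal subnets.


New prefix = 20 + 1 = 21
Each subnet has 2048 addresses
  55.128.192.0/21
  55.128.200.0/21
Subnets: 55.128.192.0/21, 55.128.200.0/21


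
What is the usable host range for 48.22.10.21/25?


Network: 48.22.10.0
Broadcast: 48.22.10.127
First usable = network + 1
Last usable = broadcast - 1
Range: 48.22.10.1 to 48.22.10.126


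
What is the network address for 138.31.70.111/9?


IP:   10001010.00011111.01000110.01101111
Mask: 11111111.10000000.00000000.00000000
AND operation:
Net:  10001010.00000000.00000000.00000000
Network: 138.0.0.0/9


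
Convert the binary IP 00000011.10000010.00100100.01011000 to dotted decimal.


00000011 = 3
10000010 = 130
00100100 = 36
01011000 = 88
IP: 3.130.36.88


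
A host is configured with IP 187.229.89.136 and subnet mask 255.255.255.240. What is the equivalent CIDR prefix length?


Binary: 11111111.11111111.11111111.11110000
Count leading 1s
Prefix: /28


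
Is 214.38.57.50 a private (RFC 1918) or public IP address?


RFC 1918 private ranges:
  10.0.0.0/8 (10.0.0.0 - 10.255.255.255)
  172.16.0.0/12 (172.16.0.0 - 172.31.255.255)
  192.168.0.0/16 (192.168.0.0 - 192.168.255.255)
Public (not in any RFC 1918 range)


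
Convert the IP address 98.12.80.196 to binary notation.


98 = 01100010
12 = 00001100
80 = 01010000
196 = 11000100
Binary: 01100010.00001100.01010000.11000100


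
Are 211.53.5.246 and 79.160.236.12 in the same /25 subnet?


Mask: 255.255.255.128
211.53.5.246 AND mask = 211.53.5.128
79.160.236.12 AND mask = 79.160.236.0
No, different subnets (211.53.5.128 vs 79.160.236.0)


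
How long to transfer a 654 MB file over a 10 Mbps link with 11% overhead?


Effective throughput = 10 * (1 - 11/100) = 8.9 Mbps
File size in Mb = 654 * 8 = 5232 Mb
Time = 5232 / 8.9
Time = 587.8652 seconds


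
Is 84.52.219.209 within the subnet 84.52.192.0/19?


Subnet network: 84.52.192.0
Test IP AND mask: 84.52.192.0
Yes, 84.52.219.209 is in 84.52.192.0/19


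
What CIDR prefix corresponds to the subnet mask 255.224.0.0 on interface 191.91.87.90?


Binary: 11111111.11100000.00000000.00000000
Count leading 1s
Prefix: /11


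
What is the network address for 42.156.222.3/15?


IP:   00101010.10011100.11011110.00000011
Mask: 11111111.11111110.00000000.00000000
AND operation:
Net:  00101010.10011100.00000000.00000000
Network: 42.156.0.0/15


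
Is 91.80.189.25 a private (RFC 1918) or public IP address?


RFC 1918 private ranges:
  10.0.0.0/8 (10.0.0.0 - 10.255.255.255)
  172.16.0.0/12 (172.16.0.0 - 172.31.255.255)
  192.168.0.0/16 (192.168.0.0 - 192.168.255.255)
Public (not in any RFC 1918 range)


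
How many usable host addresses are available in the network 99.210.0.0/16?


Host bits = 32 - 16 = 16
Total addresses = 2^16 = 65536
Usable = total - 2 (network and broadcast)
Usable hosts: 65534


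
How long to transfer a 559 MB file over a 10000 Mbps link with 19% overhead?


Effective throughput = 10000 * (1 - 19/100) = 8100.0 Mbps
File size in Mb = 559 * 8 = 4472 Mb
Time = 4472 / 8100.0
Time = 0.5521 seconds


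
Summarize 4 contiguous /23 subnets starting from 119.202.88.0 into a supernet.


Original prefix: /23
Number of subnets: 4 = 2^2
New prefix = 23 - 2 = 21
Supernet: 119.202.88.0/21


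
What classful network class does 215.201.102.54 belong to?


First octet: 215
Binary: 11010111
110xxxxx -> Class C (192-223)
Class C, default mask 255.255.255.0 (/24)


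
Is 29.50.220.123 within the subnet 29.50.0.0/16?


Subnet network: 29.50.0.0
Test IP AND mask: 29.50.0.0
Yes, 29.50.220.123 is in 29.50.0.0/16


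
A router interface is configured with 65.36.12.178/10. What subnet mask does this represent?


/10 means 10 network bits, 22 host bits
Binary: 11111111110000000000000000000000
Mask: 255.192.0.0


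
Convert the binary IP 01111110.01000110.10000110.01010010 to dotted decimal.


01111110 = 126
01000110 = 70
10000110 = 134
01010010 = 82
IP: 126.70.134.82


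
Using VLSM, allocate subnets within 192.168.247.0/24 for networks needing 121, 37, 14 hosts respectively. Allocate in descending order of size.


121 hosts -> /25 (126 usable): 192.168.247.0/25
37 hosts -> /26 (62 usable): 192.168.247.128/26
14 hosts -> /28 (14 usable): 192.168.247.192/28
Allocation: 192.168.247.0/25 (121 hosts, 126 usable); 192.168.247.128/26 (37 hosts, 62 usable); 192.168.247.192/28 (14 hosts, 14 usable)


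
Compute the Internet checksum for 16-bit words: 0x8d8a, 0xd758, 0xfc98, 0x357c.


Sum all words (with carry folding):
+ 0x8d8a = 0x8d8a
+ 0xd758 = 0x64e3
+ 0xfc98 = 0x617c
+ 0x357c = 0x96f8
One's complement: ~0x96f8
Checksum = 0x6907


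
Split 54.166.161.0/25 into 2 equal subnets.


New prefix = 25 + 1 = 26
Each subnet has 64 addresses
  54.166.161.0/26
  54.166.161.64/26
Subnets: 54.166.161.0/26, 54.166.161.64/26


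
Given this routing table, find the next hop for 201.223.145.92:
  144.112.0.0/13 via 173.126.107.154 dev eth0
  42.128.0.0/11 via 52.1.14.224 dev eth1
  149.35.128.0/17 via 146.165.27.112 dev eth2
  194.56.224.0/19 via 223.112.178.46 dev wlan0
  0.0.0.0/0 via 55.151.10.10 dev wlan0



Longest prefix match for 201.223.145.92:
  /13 144.112.0.0: no
  /11 42.128.0.0: no
  /17 149.35.128.0: no
  /19 194.56.224.0: no
  /0 0.0.0.0: MATCH
Selected: next-hop 55.151.10.10 via wlan0 (matched /0)


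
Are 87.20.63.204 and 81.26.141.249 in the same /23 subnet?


Mask: 255.255.254.0
87.20.63.204 AND mask = 87.20.62.0
81.26.141.249 AND mask = 81.26.140.0
No, different subnets (87.20.62.0 vs 81.26.140.0)


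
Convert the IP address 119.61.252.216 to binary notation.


119 = 01110111
61 = 00111101
252 = 11111100
216 = 11011000
Binary: 01110111.00111101.11111100.11011000


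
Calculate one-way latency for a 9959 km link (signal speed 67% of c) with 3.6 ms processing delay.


Speed = 0.67 * 3e5 km/s = 201000 km/s
Propagation delay = 9959 / 201000 = 0.0495 s = 49.5473 ms
Processing delay = 3.6 ms
Total one-way latency = 53.1473 ms


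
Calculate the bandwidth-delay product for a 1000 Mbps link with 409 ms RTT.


BDP = bandwidth * RTT
= 1000 Mbps * 409 ms
= 1000 * 1e6 * 409 / 1000 bits
= 409000000 bits
= 51125000 bytes
= 49926.7578 KB
BDP = 409000000 bits (51125000 bytes)


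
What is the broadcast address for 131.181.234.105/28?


Network: 131.181.234.96/28
Host bits = 4
Set all host bits to 1:
Broadcast: 131.181.234.111


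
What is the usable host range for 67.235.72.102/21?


Network: 67.235.72.0
Broadcast: 67.235.79.255
First usable = network + 1
Last usable = broadcast - 1
Range: 67.235.72.1 to 67.235.79.254


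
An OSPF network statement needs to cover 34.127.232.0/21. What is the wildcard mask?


Subnet mask: 255.255.248.0
Wildcard = 255.255.255.255 - subnet mask
255 - 255 = 0
255 - 255 = 0
255 - 248 = 7
255 - 0 = 255
Wildcard: 0.0.7.255


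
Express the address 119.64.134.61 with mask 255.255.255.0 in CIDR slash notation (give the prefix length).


Binary: 11111111.11111111.11111111.00000000
Count leading 1s
Prefix: /24


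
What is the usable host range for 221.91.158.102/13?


Network: 221.88.0.0
Broadcast: 221.95.255.255
First usable = network + 1
Last usable = broadcast - 1
Range: 221.88.0.1 to 221.95.255.254


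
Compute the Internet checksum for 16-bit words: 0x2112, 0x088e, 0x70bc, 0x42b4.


Sum all words (with carry folding):
+ 0x2112 = 0x2112
+ 0x088e = 0x29a0
+ 0x70bc = 0x9a5c
+ 0x42b4 = 0xdd10
One's complement: ~0xdd10
Checksum = 0x22ef


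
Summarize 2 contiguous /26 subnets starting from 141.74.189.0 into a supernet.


Original prefix: /26
Number of subnets: 2 = 2^1
New prefix = 26 - 1 = 25
Supernet: 141.74.189.0/25


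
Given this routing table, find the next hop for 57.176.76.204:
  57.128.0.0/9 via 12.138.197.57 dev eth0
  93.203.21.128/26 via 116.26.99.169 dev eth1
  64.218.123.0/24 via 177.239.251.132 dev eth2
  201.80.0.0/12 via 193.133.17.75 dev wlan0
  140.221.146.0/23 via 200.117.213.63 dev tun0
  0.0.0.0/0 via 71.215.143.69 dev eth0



Longest prefix match for 57.176.76.204:
  /9 57.128.0.0: MATCH
  /26 93.203.21.128: no
  /24 64.218.123.0: no
  /12 201.80.0.0: no
  /23 140.221.146.0: no
  /0 0.0.0.0: MATCH
Selected: next-hop 12.138.197.57 via eth0 (matched /9)


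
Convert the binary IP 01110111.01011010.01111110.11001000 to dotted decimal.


01110111 = 119
01011010 = 90
01111110 = 126
11001000 = 200
IP: 119.90.126.200


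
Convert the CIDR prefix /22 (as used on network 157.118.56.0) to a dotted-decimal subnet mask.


/22 means 22 network bits, 10 host bits
Binary: 11111111111111111111110000000000
Mask: 255.255.252.0


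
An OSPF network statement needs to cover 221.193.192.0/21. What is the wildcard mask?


Subnet mask: 255.255.248.0
Wildcard = 255.255.255.255 - subnet mask
255 - 255 = 0
255 - 255 = 0
255 - 248 = 7
255 - 0 = 255
Wildcard: 0.0.7.255


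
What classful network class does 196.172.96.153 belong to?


First octet: 196
Binary: 11000100
110xxxxx -> Class C (192-223)
Class C, default mask 255.255.255.0 (/24)


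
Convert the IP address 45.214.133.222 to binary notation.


45 = 00101101
214 = 11010110
133 = 10000101
222 = 11011110
Binary: 00101101.11010110.10000101.11011110


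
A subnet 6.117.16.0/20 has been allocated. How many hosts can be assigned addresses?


Host bits = 32 - 20 = 12
Total addresses = 2^12 = 4096
Usable = total - 2 (network and broadcast)
Usable hosts: 4094


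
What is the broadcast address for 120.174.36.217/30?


Network: 120.174.36.216/30
Host bits = 2
Set all host bits to 1:
Broadcast: 120.174.36.219


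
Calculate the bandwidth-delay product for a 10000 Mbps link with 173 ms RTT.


BDP = bandwidth * RTT
= 10000 Mbps * 173 ms
= 10000 * 1e6 * 173 / 1000 bits
= 1730000000 bits
= 216250000 bytes
= 211181.6406 KB
BDP = 1730000000 bits (216250000 bytes)


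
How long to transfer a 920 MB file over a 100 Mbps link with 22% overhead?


Effective throughput = 100 * (1 - 22/100) = 78 Mbps
File size in Mb = 920 * 8 = 7360 Mb
Time = 7360 / 78
Time = 94.359 seconds


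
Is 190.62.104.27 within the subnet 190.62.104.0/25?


Subnet network: 190.62.104.0
Test IP AND mask: 190.62.104.0
Yes, 190.62.104.27 is in 190.62.104.0/25


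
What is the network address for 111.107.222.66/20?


IP:   01101111.01101011.11011110.01000010
Mask: 11111111.11111111.11110000.00000000
AND operation:
Net:  01101111.01101011.11010000.00000000
Network: 111.107.208.0/20


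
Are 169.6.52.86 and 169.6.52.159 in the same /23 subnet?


Mask: 255.255.254.0
169.6.52.86 AND mask = 169.6.52.0
169.6.52.159 AND mask = 169.6.52.0
Yes, same subnet (169.6.52.0)


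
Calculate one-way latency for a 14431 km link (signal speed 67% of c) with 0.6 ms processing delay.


Speed = 0.67 * 3e5 km/s = 201000 km/s
Propagation delay = 14431 / 201000 = 0.0718 s = 71.796 ms
Processing delay = 0.6 ms
Total one-way latency = 72.396 ms


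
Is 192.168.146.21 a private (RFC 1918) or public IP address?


RFC 1918 private ranges:
  10.0.0.0/8 (10.0.0.0 - 10.255.255.255)
  172.16.0.0/12 (172.16.0.0 - 172.31.255.255)
  192.168.0.0/16 (192.168.0.0 - 192.168.255.255)
Private (in 192.168.0.0/16)


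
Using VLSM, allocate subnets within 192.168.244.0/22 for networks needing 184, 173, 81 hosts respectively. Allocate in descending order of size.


184 hosts -> /24 (254 usable): 192.168.244.0/24
173 hosts -> /24 (254 usable): 192.168.245.0/24
81 hosts -> /25 (126 usable): 192.168.246.0/25
Allocation: 192.168.244.0/24 (184 hosts, 254 usable); 192.168.245.0/24 (173 hosts, 254 usable); 192.168.246.0/25 (81 hosts, 126 usable)


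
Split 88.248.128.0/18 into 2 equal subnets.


New prefix = 18 + 1 = 19
Each subnet has 8192 addresses
  88.248.128.0/19
  88.248.160.0/19
Subnets: 88.248.128.0/19, 88.248.160.0/19


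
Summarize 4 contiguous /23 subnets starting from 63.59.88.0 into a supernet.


Original prefix: /23
Number of subnets: 4 = 2^2
New prefix = 23 - 2 = 21
Supernet: 63.59.88.0/21


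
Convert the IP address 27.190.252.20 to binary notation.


27 = 00011011
190 = 10111110
252 = 11111100
20 = 00010100
Binary: 00011011.10111110.11111100.00010100


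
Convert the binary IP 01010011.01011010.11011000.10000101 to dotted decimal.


01010011 = 83
01011010 = 90
11011000 = 216
10000101 = 133
IP: 83.90.216.133


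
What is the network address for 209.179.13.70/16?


IP:   11010001.10110011.00001101.01000110
Mask: 11111111.11111111.00000000.00000000
AND operation:
Net:  11010001.10110011.00000000.00000000
Network: 209.179.0.0/16


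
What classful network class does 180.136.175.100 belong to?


First octet: 180
Binary: 10110100
10xxxxxx -> Class B (128-191)
Class B, default mask 255.255.0.0 (/16)


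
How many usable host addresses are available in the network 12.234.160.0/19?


Host bits = 32 - 19 = 13
Total addresses = 2^13 = 8192
Usable = total - 2 (network and broadcast)
Usable hosts: 8190


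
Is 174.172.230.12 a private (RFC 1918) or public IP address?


RFC 1918 private ranges:
  10.0.0.0/8 (10.0.0.0 - 10.255.255.255)
  172.16.0.0/12 (172.16.0.0 - 172.31.255.255)
  192.168.0.0/16 (192.168.0.0 - 192.168.255.255)
Public (not in any RFC 1918 range)


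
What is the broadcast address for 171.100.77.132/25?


Network: 171.100.77.128/25
Host bits = 7
Set all host bits to 1:
Broadcast: 171.100.77.255


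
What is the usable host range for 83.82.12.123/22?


Network: 83.82.12.0
Broadcast: 83.82.15.255
First usable = network + 1
Last usable = broadcast - 1
Range: 83.82.12.1 to 83.82.15.254


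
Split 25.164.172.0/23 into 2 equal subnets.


New prefix = 23 + 1 = 24
Each subnet has 256 addresses
  25.164.172.0/24
  25.164.173.0/24
Subnets: 25.164.172.0/24, 25.164.173.0/24


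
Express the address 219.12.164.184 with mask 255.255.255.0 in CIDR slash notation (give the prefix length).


Binary: 11111111.11111111.11111111.00000000
Count leading 1s
Prefix: /24


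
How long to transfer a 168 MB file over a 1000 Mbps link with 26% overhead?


Effective throughput = 1000 * (1 - 26/100) = 740 Mbps
File size in Mb = 168 * 8 = 1344 Mb
Time = 1344 / 740
Time = 1.8162 seconds


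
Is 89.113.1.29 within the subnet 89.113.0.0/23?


Subnet network: 89.113.0.0
Test IP AND mask: 89.113.0.0
Yes, 89.113.1.29 is in 89.113.0.0/23


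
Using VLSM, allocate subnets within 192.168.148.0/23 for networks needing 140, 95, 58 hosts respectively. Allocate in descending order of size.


140 hosts -> /24 (254 usable): 192.168.148.0/24
95 hosts -> /25 (126 usable): 192.168.149.0/25
58 hosts -> /26 (62 usable): 192.168.149.128/26
Allocation: 192.168.148.0/24 (140 hosts, 254 usable); 192.168.149.0/25 (95 hosts, 126 usable); 192.168.149.128/26 (58 hosts, 62 usable)


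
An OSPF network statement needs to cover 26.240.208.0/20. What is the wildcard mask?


Subnet mask: 255.255.240.0
Wildcard = 255.255.255.255 - subnet mask
255 - 255 = 0
255 - 255 = 0
255 - 240 = 15
255 - 0 = 255
Wildcard: 0.0.15.255


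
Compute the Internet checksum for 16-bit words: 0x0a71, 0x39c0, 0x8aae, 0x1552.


Sum all words (with carry folding):
+ 0x0a71 = 0x0a71
+ 0x39c0 = 0x4431
+ 0x8aae = 0xcedf
+ 0x1552 = 0xe431
One's complement: ~0xe431
Checksum = 0x1bce


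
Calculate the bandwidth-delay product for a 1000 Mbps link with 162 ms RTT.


BDP = bandwidth * RTT
= 1000 Mbps * 162 ms
= 1000 * 1e6 * 162 / 1000 bits
= 162000000 bits
= 20250000 bytes
= 19775.3906 KB
BDP = 162000000 bits (20250000 bytes)


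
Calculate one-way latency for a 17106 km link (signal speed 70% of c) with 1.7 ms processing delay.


Speed = 0.7 * 3e5 km/s = 210000 km/s
Propagation delay = 17106 / 210000 = 0.0815 s = 81.4571 ms
Processing delay = 1.7 ms
Total one-way latency = 83.1571 ms


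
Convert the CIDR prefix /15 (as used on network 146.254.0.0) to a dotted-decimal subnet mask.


/15 means 15 network bits, 17 host bits
Binary: 11111111111111100000000000000000
Mask: 255.254.0.0


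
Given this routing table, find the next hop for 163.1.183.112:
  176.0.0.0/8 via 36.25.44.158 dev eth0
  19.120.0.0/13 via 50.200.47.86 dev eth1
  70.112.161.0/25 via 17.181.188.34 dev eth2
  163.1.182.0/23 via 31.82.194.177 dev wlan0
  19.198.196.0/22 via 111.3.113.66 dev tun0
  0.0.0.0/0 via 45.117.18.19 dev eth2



Longest prefix match for 163.1.183.112:
  /8 176.0.0.0: no
  /13 19.120.0.0: no
  /25 70.112.161.0: no
  /23 163.1.182.0: MATCH
  /22 19.198.196.0: no
  /0 0.0.0.0: MATCH
Selected: next-hop 31.82.194.177 via wlan0 (matched /23)


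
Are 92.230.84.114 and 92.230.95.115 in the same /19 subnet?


Mask: 255.255.224.0
92.230.84.114 AND mask = 92.230.64.0
92.230.95.115 AND mask = 92.230.64.0
Yes, same subnet (92.230.64.0)


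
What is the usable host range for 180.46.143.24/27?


Network: 180.46.143.0
Broadcast: 180.46.143.31
First usable = network + 1
Last usable = broadcast - 1
Range: 180.46.143.1 to 180.46.143.30


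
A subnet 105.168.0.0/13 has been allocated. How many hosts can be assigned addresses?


Host bits = 32 - 13 = 19
Total addresses = 2^19 = 524288
Usable = total - 2 (network and broadcast)
Usable hosts: 524286


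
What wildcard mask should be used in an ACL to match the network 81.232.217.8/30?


Subnet mask: 255.255.255.252
Wildcard = 255.255.255.255 - subnet mask
255 - 255 = 0
255 - 255 = 0
255 - 255 = 0
255 - 252 = 3
Wildcard: 0.0.0.3


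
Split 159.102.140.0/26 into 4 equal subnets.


New prefix = 26 + 2 = 28
Each subnet has 16 addresses
  159.102.140.0/28
  159.102.140.16/28
  159.102.140.32/28
  159.102.140.48/28
Subnets: 159.102.140.0/28, 159.102.140.16/28, 159.102.140.32/28, 159.102.140.48/28


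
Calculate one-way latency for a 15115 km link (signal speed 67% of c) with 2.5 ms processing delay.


Speed = 0.67 * 3e5 km/s = 201000 km/s
Propagation delay = 15115 / 201000 = 0.0752 s = 75.199 ms
Processing delay = 2.5 ms
Total one-way latency = 77.699 ms


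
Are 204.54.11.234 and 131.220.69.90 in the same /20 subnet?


Mask: 255.255.240.0
204.54.11.234 AND mask = 204.54.0.0
131.220.69.90 AND mask = 131.220.64.0
No, different subnets (204.54.0.0 vs 131.220.64.0)


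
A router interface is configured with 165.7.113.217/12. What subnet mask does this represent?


/12 means 12 network bits, 20 host bits
Binary: 11111111111100000000000000000000
Mask: 255.240.0.0


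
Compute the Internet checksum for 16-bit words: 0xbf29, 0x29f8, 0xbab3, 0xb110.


Sum all words (with carry folding):
+ 0xbf29 = 0xbf29
+ 0x29f8 = 0xe921
+ 0xbab3 = 0xa3d5
+ 0xb110 = 0x54e6
One's complement: ~0x54e6
Checksum = 0xab19


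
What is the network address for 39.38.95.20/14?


IP:   00100111.00100110.01011111.00010100
Mask: 11111111.11111100.00000000.00000000
AND operation:
Net:  00100111.00100100.00000000.00000000
Network: 39.36.0.0/14


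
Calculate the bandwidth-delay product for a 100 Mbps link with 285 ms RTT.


BDP = bandwidth * RTT
= 100 Mbps * 285 ms
= 100 * 1e6 * 285 / 1000 bits
= 28500000 bits
= 3562500 bytes
= 3479.0039 KB
BDP = 28500000 bits (3562500 bytes)


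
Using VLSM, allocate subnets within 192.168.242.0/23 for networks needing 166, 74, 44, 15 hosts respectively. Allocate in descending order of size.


166 hosts -> /24 (254 usable): 192.168.242.0/24
74 hosts -> /25 (126 usable): 192.168.243.0/25
44 hosts -> /26 (62 usable): 192.168.243.128/26
15 hosts -> /27 (30 usable): 192.168.243.192/27
Allocation: 192.168.242.0/24 (166 hosts, 254 usable); 192.168.243.0/25 (74 hosts, 126 usable); 192.168.243.128/26 (44 hosts, 62 usable); 192.168.243.192/27 (15 hosts, 30 usable)


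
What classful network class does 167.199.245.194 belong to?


First octet: 167
Binary: 10100111
10xxxxxx -> Class B (128-191)
Class B, default mask 255.255.0.0 (/16)


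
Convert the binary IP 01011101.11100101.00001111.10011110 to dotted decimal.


01011101 = 93
11100101 = 229
00001111 = 15
10011110 = 158
IP: 93.229.15.158


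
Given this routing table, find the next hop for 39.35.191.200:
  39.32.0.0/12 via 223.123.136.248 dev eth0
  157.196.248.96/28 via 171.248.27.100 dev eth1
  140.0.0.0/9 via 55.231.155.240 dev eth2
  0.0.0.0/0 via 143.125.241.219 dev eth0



Longest prefix match for 39.35.191.200:
  /12 39.32.0.0: MATCH
  /28 157.196.248.96: no
  /9 140.0.0.0: no
  /0 0.0.0.0: MATCH
Selected: next-hop 223.123.136.248 via eth0 (matched /12)


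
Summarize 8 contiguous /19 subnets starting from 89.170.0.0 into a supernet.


Original prefix: /19
Number of subnets: 8 = 2^3
New prefix = 19 - 3 = 16
Supernet: 89.170.0.0/16


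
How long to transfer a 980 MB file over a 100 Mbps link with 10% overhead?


Effective throughput = 100 * (1 - 10/100) = 90 Mbps
File size in Mb = 980 * 8 = 7840 Mb
Time = 7840 / 90
Time = 87.1111 seconds


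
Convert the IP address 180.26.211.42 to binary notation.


180 = 10110100
26 = 00011010
211 = 11010011
42 = 00101010
Binary: 10110100.00011010.11010011.00101010


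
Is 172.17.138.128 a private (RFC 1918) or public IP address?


RFC 1918 private ranges:
  10.0.0.0/8 (10.0.0.0 - 10.255.255.255)
  172.16.0.0/12 (172.16.0.0 - 172.31.255.255)
  192.168.0.0/16 (192.168.0.0 - 192.168.255.255)
Private (in 172.16.0.0/12)


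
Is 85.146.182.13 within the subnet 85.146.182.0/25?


Subnet network: 85.146.182.0
Test IP AND mask: 85.146.182.0
Yes, 85.146.182.13 is in 85.146.182.0/25


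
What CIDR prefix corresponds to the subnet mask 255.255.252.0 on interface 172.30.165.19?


Binary: 11111111.11111111.11111100.00000000
Count leading 1s
Prefix: /22


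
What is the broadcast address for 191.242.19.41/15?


Network: 191.242.0.0/15
Host bits = 17
Set all host bits to 1:
Broadcast: 191.243.255.255


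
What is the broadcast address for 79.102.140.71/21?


Network: 79.102.136.0/21
Host bits = 11
Set all host bits to 1:
Broadcast: 79.102.143.255


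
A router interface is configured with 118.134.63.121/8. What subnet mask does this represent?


/8 means 8 network bits, 24 host bits
Binary: 11111111000000000000000000000000
Mask: 255.0.0.0


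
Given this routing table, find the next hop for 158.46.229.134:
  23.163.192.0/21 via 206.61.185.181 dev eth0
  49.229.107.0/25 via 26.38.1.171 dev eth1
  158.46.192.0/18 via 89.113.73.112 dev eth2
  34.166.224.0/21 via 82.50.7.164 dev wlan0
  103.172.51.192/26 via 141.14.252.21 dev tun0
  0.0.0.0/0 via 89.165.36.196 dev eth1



Longest prefix match for 158.46.229.134:
  /21 23.163.192.0: no
  /25 49.229.107.0: no
  /18 158.46.192.0: MATCH
  /21 34.166.224.0: no
  /26 103.172.51.192: no
  /0 0.0.0.0: MATCH
Selected: next-hop 89.113.73.112 via eth2 (matched /18)


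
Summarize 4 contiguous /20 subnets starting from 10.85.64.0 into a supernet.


Original prefix: /20
Number of subnets: 4 = 2^2
New prefix = 20 - 2 = 18
Supernet: 10.85.64.0/18


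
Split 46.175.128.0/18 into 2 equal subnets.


New prefix = 18 + 1 = 19
Each subnet has 8192 addresses
  46.175.128.0/19
  46.175.160.0/19
Subnets: 46.175.128.0/19, 46.175.160.0/19


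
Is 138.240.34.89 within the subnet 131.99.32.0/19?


Subnet network: 131.99.32.0
Test IP AND mask: 138.240.32.0
No, 138.240.34.89 is not in 131.99.32.0/19


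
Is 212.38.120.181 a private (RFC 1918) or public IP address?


RFC 1918 private ranges:
  10.0.0.0/8 (10.0.0.0 - 10.255.255.255)
  172.16.0.0/12 (172.16.0.0 - 172.31.255.255)
  192.168.0.0/16 (192.168.0.0 - 192.168.255.255)
Public (not in any RFC 1918 range)


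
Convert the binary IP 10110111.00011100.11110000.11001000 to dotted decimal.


10110111 = 183
00011100 = 28
11110000 = 240
11001000 = 200
IP: 183.28.240.200


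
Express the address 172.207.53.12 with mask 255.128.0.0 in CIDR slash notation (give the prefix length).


Binary: 11111111.10000000.00000000.00000000
Count leading 1s
Prefix: /9


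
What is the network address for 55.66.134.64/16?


IP:   00110111.01000010.10000110.01000000
Mask: 11111111.11111111.00000000.00000000
AND operation:
Net:  00110111.01000010.00000000.00000000
Network: 55.66.0.0/16


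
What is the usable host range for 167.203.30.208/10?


Network: 167.192.0.0
Broadcast: 167.255.255.255
First usable = network + 1
Last usable = broadcast - 1
Range: 167.192.0.1 to 167.255.255.254


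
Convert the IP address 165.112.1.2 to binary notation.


165 = 10100101
112 = 01110000
1 = 00000001
2 = 00000010
Binary: 10100101.01110000.00000001.00000010


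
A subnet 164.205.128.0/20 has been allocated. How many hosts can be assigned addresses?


Host bits = 32 - 20 = 12
Total addresses = 2^12 = 4096
Usable = total - 2 (network and broadcast)
Usable hosts: 4094


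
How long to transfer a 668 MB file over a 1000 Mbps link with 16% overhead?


Effective throughput = 1000 * (1 - 16/100) = 840 Mbps
File size in Mb = 668 * 8 = 5344 Mb
Time = 5344 / 840
Time = 6.3619 seconds


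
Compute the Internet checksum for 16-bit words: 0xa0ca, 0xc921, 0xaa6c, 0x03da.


Sum all words (with carry folding):
+ 0xa0ca = 0xa0ca
+ 0xc921 = 0x69ec
+ 0xaa6c = 0x1459
+ 0x03da = 0x1833
One's complement: ~0x1833
Checksum = 0xe7cc


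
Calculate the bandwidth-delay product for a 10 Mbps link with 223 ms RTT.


BDP = bandwidth * RTT
= 10 Mbps * 223 ms
= 10 * 1e6 * 223 / 1000 bits
= 2230000 bits
= 278750 bytes
= 272.2168 KB
BDP = 2230000 bits (278750 bytes)


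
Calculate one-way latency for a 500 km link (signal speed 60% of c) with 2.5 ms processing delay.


Speed = 0.6 * 3e5 km/s = 180000 km/s
Propagation delay = 500 / 180000 = 0.0028 s = 2.7778 ms
Processing delay = 2.5 ms
Total one-way latency = 5.2778 ms


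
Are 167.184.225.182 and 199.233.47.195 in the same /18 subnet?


Mask: 255.255.192.0
167.184.225.182 AND mask = 167.184.192.0
199.233.47.195 AND mask = 199.233.0.0
No, different subnets (167.184.192.0 vs 199.233.0.0)


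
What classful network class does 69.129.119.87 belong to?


First octet: 69
Binary: 01000101
0xxxxxxx -> Class A (1-126)
Class A, default mask 255.0.0.0 (/8)


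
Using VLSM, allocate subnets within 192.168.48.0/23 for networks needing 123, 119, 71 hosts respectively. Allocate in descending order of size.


123 hosts -> /25 (126 usable): 192.168.48.0/25
119 hosts -> /25 (126 usable): 192.168.48.128/25
71 hosts -> /25 (126 usable): 192.168.49.0/25
Allocation: 192.168.48.0/25 (123 hosts, 126 usable); 192.168.48.128/25 (119 hosts, 126 usable); 192.168.49.0/25 (71 hosts, 126 usable)


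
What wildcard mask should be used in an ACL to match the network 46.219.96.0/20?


Subnet mask: 255.255.240.0
Wildcard = 255.255.255.255 - subnet mask
255 - 255 = 0
255 - 255 = 0
255 - 240 = 15
255 - 0 = 255
Wildcard: 0.0.15.255


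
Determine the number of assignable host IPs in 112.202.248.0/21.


Host bits = 32 - 21 = 11
Total addresses = 2^11 = 2048
Usable = total - 2 (network and broadcast)
Usable hosts: 2046
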